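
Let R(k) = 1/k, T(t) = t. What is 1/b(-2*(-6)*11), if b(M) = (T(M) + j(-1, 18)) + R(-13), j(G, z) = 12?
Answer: 13/1871 ≈ 0.0069482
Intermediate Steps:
b(M) = 155/13 + M (b(M) = (M + 12) + 1/(-13) = (12 + M) - 1/13 = 155/13 + M)
1/b(-2*(-6)*11) = 1/(155/13 - 2*(-6)*11) = 1/(155/13 + 12*11) = 1/(155/13 + 132) = 1/(1871/13) = 13/1871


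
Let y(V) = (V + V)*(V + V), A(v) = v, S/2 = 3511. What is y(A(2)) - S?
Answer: -7006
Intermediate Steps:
S = 7022 (S = 2*3511 = 7022)
y(V) = 4*V² (y(V) = (2*V)*(2*V) = 4*V²)
y(A(2)) - S = 4*2² - 1*7022 = 4*4 - 7022 = 16 - 7022 = -7006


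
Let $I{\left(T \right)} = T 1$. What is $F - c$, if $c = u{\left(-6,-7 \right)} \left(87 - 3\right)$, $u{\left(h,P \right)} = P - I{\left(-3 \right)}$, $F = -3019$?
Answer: $-2683$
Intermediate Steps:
$I{\left(T \right)} = T$
$u{\left(h,P \right)} = 3 + P$ ($u{\left(h,P \right)} = P - -3 = P + 3 = 3 + P$)
$c = -336$ ($c = \left(3 - 7\right) \left(87 - 3\right) = \left(-4\right) 84 = -336$)
$F - c = -3019 - -336 = -3019 + 336 = -2683$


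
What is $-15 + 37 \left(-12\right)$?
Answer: $-459$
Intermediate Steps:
$-15 + 37 \left(-12\right) = -15 - 444 = -459$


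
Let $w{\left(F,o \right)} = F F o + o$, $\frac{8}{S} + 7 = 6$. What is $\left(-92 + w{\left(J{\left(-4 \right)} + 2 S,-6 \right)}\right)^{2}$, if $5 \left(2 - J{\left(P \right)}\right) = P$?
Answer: $\frac{817159396}{625} \approx 1.3075 \cdot 10^{6}$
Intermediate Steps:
$S = -8$ ($S = \frac{8}{-7 + 6} = \frac{8}{-1} = 8 \left(-1\right) = -8$)
$J{\left(P \right)} = 2 - \frac{P}{5}$
$w{\left(F,o \right)} = o + o F^{2}$ ($w{\left(F,o \right)} = F^{2} o + o = o F^{2} + o = o + o F^{2}$)
$\left(-92 + w{\left(J{\left(-4 \right)} + 2 S,-6 \right)}\right)^{2} = \left(-92 - 6 \left(1 + \left(\left(2 - - \frac{4}{5}\right) + 2 \left(-8\right)\right)^{2}\right)\right)^{2} = \left(-92 - 6 \left(1 + \left(\left(2 + \frac{4}{5}\right) - 16\right)^{2}\right)\right)^{2} = \left(-92 - 6 \left(1 + \left(\frac{14}{5} - 16\right)^{2}\right)\right)^{2} = \left(-92 - 6 \left(1 + \left(- \frac{66}{5}\right)^{2}\right)\right)^{2} = \left(-92 - 6 \left(1 + \frac{4356}{25}\right)\right)^{2} = \left(-92 - \frac{26286}{25}\right)^{2} = \left(- \frac{28586}{25}\right)^{2} = \frac{817159396}{625}$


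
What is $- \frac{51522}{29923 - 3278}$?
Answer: $- \frac{51522}{26645} \approx -1.9336$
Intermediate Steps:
$- \frac{51522}{29923 - 3278} = - \frac{51522}{26645}$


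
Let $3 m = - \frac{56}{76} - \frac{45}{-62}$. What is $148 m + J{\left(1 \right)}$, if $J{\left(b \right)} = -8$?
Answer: $- \frac{15098}{1767} \approx -8.5444$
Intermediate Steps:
$m = - \frac{13}{3534}$ ($m = \frac{- \frac{56}{76} - \frac{45}{-62}}{3} = \frac{\left(-56\right) \frac{1}{76} - - \frac{45}{62}}{3} = \frac{- \frac{14}{19} + \frac{45}{62}}{3} = \frac{1}{3} \left(- \frac{13}{1178}\right) = - \frac{13}{3534} \approx -0.0036786$)
$148 m + J{\left(1 \right)} = 148 \left(- \frac{13}{3534}\right) - 8 = - \frac{962}{1767} - 8 = - \frac{15098}{1767}$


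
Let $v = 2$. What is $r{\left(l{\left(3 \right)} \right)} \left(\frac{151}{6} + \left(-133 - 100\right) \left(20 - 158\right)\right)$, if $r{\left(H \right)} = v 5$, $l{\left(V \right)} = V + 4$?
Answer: $\frac{965375}{3} \approx 3.2179 \cdot 10^{5}$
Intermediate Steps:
$l{\left(V \right)} = 4 + V$
$r{\left(H \right)} = 10$ ($r{\left(H \right)} = 2 \cdot 5 = 10$)
$r{\left(l{\left(3 \right)} \right)} \left(\frac{151}{6} + \left(-133 - 100\right) \left(20 - 158\right)\right) = 10 \left(\frac{151}{6} + \left(-133 - 100\right) \left(20 - 158\right)\right) = 10 \left(151 \cdot \frac{1}{6} - -32154\right) = 10 \left(\frac{151}{6} + 32154\right) = 10 \cdot \frac{193075}{6} = \frac{965375}{3}$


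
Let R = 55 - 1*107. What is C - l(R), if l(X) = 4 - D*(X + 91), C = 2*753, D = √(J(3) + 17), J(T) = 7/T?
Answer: 1502 + 13*√174 ≈ 1673.5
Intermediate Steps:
R = -52 (R = 55 - 107 = -52)
D = √174/3 (D = √(7/3 + 17) = √(58/3) = √174/3 ≈ 4.3970)
C = 1506
l(X) = 4 - √174*(91 + X)/3 (l(X) = 4 - √174/3*(X + 91) = 4 - √174/3*(91 + X) = 4 - √174*(91 + X)/3)
C - l(R) = 1506 - (4 - 91*√174/3 - ⅓*(-52)*√174) = 1506 - (4 - 91*√174/3 + 52*√174/3) = 1506 - (4 - 13*√174) = 1506 + (-4 + 13*√174) = 1502 + 13*√174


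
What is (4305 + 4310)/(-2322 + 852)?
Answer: -1723/294 ≈ -5.8605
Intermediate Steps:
(4305 + 4310)/(-2322 + 852) = 8615/(-1470) = 8615*(-1/1470) = -1723/294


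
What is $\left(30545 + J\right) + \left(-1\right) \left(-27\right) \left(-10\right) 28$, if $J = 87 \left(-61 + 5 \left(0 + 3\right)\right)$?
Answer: $18983$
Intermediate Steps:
$J = -4002$ ($J = 87 \left(-61 + 5 \cdot 3\right) = 87 \left(-61 + 15\right) = 87 \left(-46\right) = -4002$)
$\left(30545 + J\right) + \left(-1\right) \left(-27\right) \left(-10\right) 28 = \left(30545 - 4002\right) + \left(-1\right) \left(-27\right) \left(-10\right) 28 = 26543 + 27 \left(-10\right) 28 = 26543 - 7560 = 18983$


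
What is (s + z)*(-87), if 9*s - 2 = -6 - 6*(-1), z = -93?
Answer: 24215/3 ≈ 8071.7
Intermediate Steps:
s = 2/9 (s = 2/9 + (-6 - 6*(-1))/9 = 2/9 + (-6 + 6)/9 = 2/9 + (⅑)*0 = 2/9 + 0 = 2/9 ≈ 0.22222)
(s + z)*(-87) = (2/9 - 93)*(-87) = -835/9*(-87) = 24215/3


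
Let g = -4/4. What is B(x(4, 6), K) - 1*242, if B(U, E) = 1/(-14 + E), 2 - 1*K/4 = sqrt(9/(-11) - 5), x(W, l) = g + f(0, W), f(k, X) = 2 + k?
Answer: 11*(-704*sqrt(11) + 1453*I)/(2*(-33*I + 16*sqrt(11))) ≈ -242.05 + 0.074741*I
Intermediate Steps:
g = -1 (g = -4*1/4 = -1)
x(W, l) = 1 (x(W, l) = -1 + (2 + 0) = -1 + 2 = 1)
K = 8 - 32*I*sqrt(11)/11 (K = 8 - 4*sqrt(9/(-11) - 5) = 8 - 4*sqrt(9*(-1/11) - 5) = 8 - 4*sqrt(-9/11 - 5) = 8 - 32*I*sqrt(11)/11 ≈ 8.0 - 9.6484*I)
B(x(4, 6), K) - 1*242 = 1/(-14 + (8 - 32*I*sqrt(11)/11)) - 1*242 = 1/(-6 - 32*I*sqrt(11)/11) - 242 = -242 + 1/(-6 - 32*I*sqrt(11)/11)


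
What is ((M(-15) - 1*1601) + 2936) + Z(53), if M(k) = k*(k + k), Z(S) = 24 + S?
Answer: 1862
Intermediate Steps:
M(k) = 2*k² (M(k) = k*(2*k) = 2*k²)
((M(-15) - 1*1601) + 2936) + Z(53) = ((2*(-15)² - 1*1601) + 2936) + (24 + 53) = ((2*225 - 1601) + 2936) + 77 = ((450 - 1601) + 2936) + 77 = (-1151 + 2936) + 77 = 1785 + 77 = 1862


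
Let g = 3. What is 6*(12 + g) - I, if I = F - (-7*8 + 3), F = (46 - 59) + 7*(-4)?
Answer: 78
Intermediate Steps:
F = -41 (F = -13 - 28 = -41)
I = 12 (I = -41 - (-7*8 + 3) = -41 - (-56 + 3) = -41 - 1*(-53) = -41 + 53 = 12)
6*(12 + g) - I = 6*(12 + 3) - 1*12 = 6*15 - 12 = 90 - 12 = 78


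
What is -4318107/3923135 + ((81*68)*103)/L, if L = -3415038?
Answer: -2828698022301/2232942517355 ≈ -1.2668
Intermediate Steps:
-4318107/3923135 + ((81*68)*103)/L = -4318107/3923135 + ((81*68)*103)/(-3415038) = -4318107*1/3923135 + (5508*103)*(-1/3415038) = -4318107/3923135 + 567324*(-1/3415038) = -4318107/3923135 - 94554/569173 = -2828698022301/2232942517355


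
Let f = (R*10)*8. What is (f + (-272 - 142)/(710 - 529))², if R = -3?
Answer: 1923173316/32761 ≈ 58703.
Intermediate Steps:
f = -240 (f = -3*10*8 = -30*8 = -240)
(f + (-272 - 142)/(710 - 529))² = (-240 + (-272 - 142)/(710 - 529))² = (-240 - 414/181)² = (-43854/181)² = 1923173316/32761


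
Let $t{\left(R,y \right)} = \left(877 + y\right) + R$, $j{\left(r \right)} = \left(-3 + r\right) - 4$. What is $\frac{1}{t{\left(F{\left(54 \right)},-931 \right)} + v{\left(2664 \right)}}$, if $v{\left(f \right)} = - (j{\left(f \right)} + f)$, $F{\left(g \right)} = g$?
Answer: $- \frac{1}{5321} \approx -0.00018793$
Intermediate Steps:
$j{\left(r \right)} = -7 + r$
$t{\left(R,y \right)} = 877 + R + y$
$v{\left(f \right)} = 7 - 2 f$ ($v{\left(f \right)} = - (\left(-7 + f\right) + f) = - (-7 + 2 f) = 7 - 2 f$)
$\frac{1}{t{\left(F{\left(54 \right)},-931 \right)} + v{\left(2664 \right)}} = \frac{1}{\left(877 + 54 - 931\right) + \left(7 - 5328\right)} = \frac{1}{0 + \left(7 - 5328\right)} = \frac{1}{0 - 5321} = \frac{1}{-5321} = - \frac{1}{5321}$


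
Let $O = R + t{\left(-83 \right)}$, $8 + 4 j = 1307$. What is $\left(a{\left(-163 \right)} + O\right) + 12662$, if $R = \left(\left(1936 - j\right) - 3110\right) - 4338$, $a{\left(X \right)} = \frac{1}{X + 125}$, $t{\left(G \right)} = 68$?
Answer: $\frac{523885}{76} \approx 6893.2$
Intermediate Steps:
$j = \frac{1299}{4}$ ($j = -2 + \frac{1}{4} \cdot 1307 = -2 + \frac{1307}{4} = \frac{1299}{4} \approx 324.75$)
$a{\left(X \right)} = \frac{1}{125 + X}$
$R = - \frac{23347}{4}$ ($R = \left(\left(1936 - \frac{1299}{4}\right) - 3110\right) - 4338 = \left(\frac{6445}{4} - 3110\right) - 4338 = - \frac{5995}{4} - 4338 = - \frac{23347}{4} \approx -5836.8$)
$O = - \frac{23075}{4}$ ($O = - \frac{23347}{4} + 68 = - \frac{23075}{4} \approx -5768.8$)
$\left(a{\left(-163 \right)} + O\right) + 12662 = \left(\frac{1}{125 - 163} - \frac{23075}{4}\right) + 12662 = \left(\frac{1}{-38} - \frac{23075}{4}\right) + 12662 = \left(- \frac{1}{38} - \frac{23075}{4}\right) + 12662 = - \frac{438427}{76} + 12662 = \frac{523885}{76}$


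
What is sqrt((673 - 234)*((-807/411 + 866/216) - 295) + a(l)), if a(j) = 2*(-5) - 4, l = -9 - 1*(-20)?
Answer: I*sqrt(782163838563)/2466 ≈ 358.64*I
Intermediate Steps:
l = 11 (l = -9 + 20 = 11)
a(j) = -14 (a(j) = -10 - 4 = -14)
sqrt((673 - 234)*((-807/411 + 866/216) - 295) + a(l)) = sqrt((673 - 234)*((-807/411 + 866/216) - 295) - 14) = sqrt(439*((-807*1/411 + 866*(1/216)) - 295) - 14) = sqrt(439*((-269/137 + 433/108) - 295) - 14) = sqrt(439*(30269/14796 - 295) - 14) = sqrt(439*(-4334551/14796) - 14) = sqrt(-1902867889/14796 - 14) = sqrt(-1903075033/14796) = I*sqrt(782163838563)/2466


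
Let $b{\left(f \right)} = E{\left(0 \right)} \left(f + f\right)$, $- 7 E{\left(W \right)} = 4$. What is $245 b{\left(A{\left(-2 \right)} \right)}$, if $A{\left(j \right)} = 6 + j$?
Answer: $-1120$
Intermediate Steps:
$E{\left(W \right)} = - \frac{4}{7}$ ($E{\left(W \right)} = \left(- \frac{1}{7}\right) 4 = - \frac{4}{7}$)
$b{\left(f \right)} = - \frac{8 f}{7}$ ($b{\left(f \right)} = - \frac{4 \left(f + f\right)}{7} = - \frac{4 \cdot 2 f}{7} = - \frac{8 f}{7}$)
$245 b{\left(A{\left(-2 \right)} \right)} = 245 \left(- \frac{8 \left(6 - 2\right)}{7}\right) = 245 \left(\left(- \frac{8}{7}\right) 4\right) = 245 \left(- \frac{32}{7}\right) = -1120$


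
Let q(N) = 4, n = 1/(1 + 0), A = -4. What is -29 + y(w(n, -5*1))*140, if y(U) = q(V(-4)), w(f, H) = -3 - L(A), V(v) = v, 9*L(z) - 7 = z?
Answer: 531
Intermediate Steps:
L(z) = 7/9 + z/9
n = 1 (n = 1/1 = 1)
w(f, H) = -10/3 (w(f, H) = -3 - (7/9 + (⅑)*(-4)) = -3 - (7/9 - 4/9) = -3 - 1*⅓ = -3 - ⅓ = -10/3)
y(U) = 4
-29 + y(w(n, -5*1))*140 = -29 + 4*140 = -29 + 560 = 531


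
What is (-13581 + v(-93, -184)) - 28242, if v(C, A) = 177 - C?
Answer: -41553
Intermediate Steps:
(-13581 + v(-93, -184)) - 28242 = (-13581 + (177 - 1*(-93))) - 28242 = (-13581 + (177 + 93)) - 28242 = (-13581 + 270) - 28242 = -13311 - 28242 = -41553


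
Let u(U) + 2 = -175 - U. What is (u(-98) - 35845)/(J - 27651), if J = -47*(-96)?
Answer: 35924/23139 ≈ 1.5525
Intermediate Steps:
u(U) = -177 - U (u(U) = -2 + (-175 - U) = -177 - U)
J = 4512
(u(-98) - 35845)/(J - 27651) = ((-177 - 1*(-98)) - 35845)/(4512 - 27651) = ((-177 + 98) - 35845)/(-23139) = (-79 - 35845)*(-1/23139) = -35924*(-1/23139) = 35924/23139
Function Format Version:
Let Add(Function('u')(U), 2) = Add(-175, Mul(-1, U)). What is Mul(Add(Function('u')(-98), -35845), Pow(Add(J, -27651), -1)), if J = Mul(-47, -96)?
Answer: Rational(35924, 23139) ≈ 1.5525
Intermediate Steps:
Function('u')(U) = Add(-177, Mul(-1, U)) (Function('u')(U) = Add(-2, Add(-175, Mul(-1, U))) = Add(-177, Mul(-1, U)))
J = 4512
Mul(Add(Function('u')(-98), -35845), Pow(Add(J, -27651), -1)) = Mul(Add(Add(-177, Mul(-1, -98)), -35845), Pow(Add(4512, -27651), -1)) = Mul(Add(Add(-177, 98), -35845), Pow(-23139, -1)) = Mul(Add(-79, -35845), Rational(-1, 23139)) = Mul(-35924, Rational(-1, 23139)) = Rational(35924, 23139)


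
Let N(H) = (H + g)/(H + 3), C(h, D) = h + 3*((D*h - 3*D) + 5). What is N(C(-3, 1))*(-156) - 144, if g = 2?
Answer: -352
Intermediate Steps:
C(h, D) = 15 + h - 9*D + 3*D*h (C(h, D) = h + 3*((-3*D + D*h) + 5) = h + 3*(5 - 3*D + D*h) = h + (15 - 9*D + 3*D*h) = 15 + h - 9*D + 3*D*h)
N(H) = (2 + H)/(3 + H) (N(H) = (H + 2)/(H + 3) = (2 + H)/(3 + H))
N(C(-3, 1))*(-156) - 144 = ((2 + (15 - 3 - 9*1 + 3*1*(-3)))/(3 + (15 - 3 - 9*1 + 3*1*(-3))))*(-156) - 144 = ((2 + (15 - 3 - 9 - 9))/(3 + (15 - 3 - 9 - 9)))*(-156) - 144 = ((2 - 6)/(3 - 6))*(-156) - 144 = (-4/(-3))*(-156) - 144 = -1/3*(-4)*(-156) - 144 = (4/3)*(-156) - 144 = -208 - 144 = -352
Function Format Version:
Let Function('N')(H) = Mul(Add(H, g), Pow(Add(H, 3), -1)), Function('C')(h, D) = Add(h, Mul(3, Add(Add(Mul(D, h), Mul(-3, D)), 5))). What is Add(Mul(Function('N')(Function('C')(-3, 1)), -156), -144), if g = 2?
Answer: -352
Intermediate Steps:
Function('C')(h, D) = Add(15, h, Mul(-9, D), Mul(3, D, h)) (Function('C')(h, D) = Add(h, Mul(3, Add(Add(Mul(-3, D), Mul(D, h)), 5))) = Add(h, Mul(3, Add(5, Mul(-3, D), Mul(D, h)))) = Add(h, Add(15, Mul(-9, D), Mul(3, D, h))) = Add(15, h, Mul(-9, D), Mul(3, D, h)))
Function('N')(H) = Mul(Pow(Add(3, H), -1), Add(2, H)) (Function('N')(H) = Mul(Add(H, 2), Pow(Add(H, 3), -1)) = Mul(Add(2, H), Pow(Add(3, H), -1)) = Mul(Pow(Add(3, H), -1), Add(2, H)))
Add(Mul(Function('N')(Function('C')(-3, 1)), -156), -144) = Add(Mul(Mul(Pow(Add(3, Add(15, -3, Mul(-9, 1), Mul(3, 1, -3))), -1), Add(2, Add(15, -3, Mul(-9, 1), Mul(3, 1, -3)))), -156), -144) = Add(Mul(Mul(Pow(Add(3, Add(15, -3, -9, -9)), -1), Add(2, Add(15, -3, -9, -9))), -156), -144) = Add(Mul(Mul(Pow(Add(3, -6), -1), Add(2, -6)), -156), -144) = Add(Mul(Mul(Pow(-3, -1), -4), -156), -144) = Add(Mul(Mul(Rational(-1, 3), -4), -156), -144) = Add(Mul(Rational(4, 3), -156), -144) = Add(-208, -144) = -352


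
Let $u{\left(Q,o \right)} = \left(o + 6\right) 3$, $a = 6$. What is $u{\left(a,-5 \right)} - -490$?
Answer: $493$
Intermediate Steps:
$u{\left(Q,o \right)} = 18 + 3 o$ ($u{\left(Q,o \right)} = \left(6 + o\right) 3 = 18 + 3 o$)
$u{\left(a,-5 \right)} - -490 = \left(18 + 3 \left(-5\right)\right) - -490 = \left(18 - 15\right) + 490 = 3 + 490 = 493$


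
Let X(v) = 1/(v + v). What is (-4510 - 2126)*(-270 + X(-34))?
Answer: 30460899/17 ≈ 1.7918e+6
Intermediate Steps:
X(v) = 1/(2*v)
(-4510 - 2126)*(-270 + X(-34)) = (-4510 - 2126)*(-270 + (½)/(-34)) = -6636*(-270 + (½)*(-1/34)) = -6636*(-270 - 1/68) = -6636*(-18361/68) = 30460899/17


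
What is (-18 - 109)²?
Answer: 16129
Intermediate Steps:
(-18 - 109)² = (-127)² = 16129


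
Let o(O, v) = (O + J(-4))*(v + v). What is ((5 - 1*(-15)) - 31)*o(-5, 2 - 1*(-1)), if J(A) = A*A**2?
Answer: 4554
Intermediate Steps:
J(A) = A**3
o(O, v) = 2*v*(-64 + O) (o(O, v) = (O + (-4)**3)*(v + v) = (O - 64)*(2*v) = (-64 + O)*(2*v) = 2*v*(-64 + O))
((5 - 1*(-15)) - 31)*o(-5, 2 - 1*(-1)) = ((5 - 1*(-15)) - 31)*(2*(2 - 1*(-1))*(-64 - 5)) = ((5 + 15) - 31)*(2*(2 + 1)*(-69)) = (20 - 31)*(2*3*(-69)) = -11*(-414) = 4554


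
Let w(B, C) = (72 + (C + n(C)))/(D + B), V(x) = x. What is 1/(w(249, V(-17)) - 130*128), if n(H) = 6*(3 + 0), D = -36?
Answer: -213/3544247 ≈ -6.0097e-5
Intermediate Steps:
n(H) = 18 (n(H) = 6*3 = 18)
w(B, C) = (90 + C)/(-36 + B) (w(B, C) = (72 + (C + 18))/(-36 + B) = (72 + (18 + C))/(-36 + B) = (90 + C)/(-36 + B))
1/(w(249, V(-17)) - 130*128) = 1/((90 - 17)/(-36 + 249) - 130*128) = 1/(73/213 - 16640) = 1/(-3544247/213) = -213/3544247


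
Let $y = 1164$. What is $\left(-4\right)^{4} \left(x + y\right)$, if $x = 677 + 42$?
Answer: $482048$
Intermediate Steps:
$x = 719$
$\left(-4\right)^{4} \left(x + y\right) = \left(-4\right)^{4} \left(719 + 1164\right) = 256 \cdot 1883 = 482048$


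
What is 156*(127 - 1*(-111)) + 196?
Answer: 37324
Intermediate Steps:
156*(127 - 1*(-111)) + 196 = 156*(127 + 111) + 196 = 156*238 + 196 = 37128 + 196 = 37324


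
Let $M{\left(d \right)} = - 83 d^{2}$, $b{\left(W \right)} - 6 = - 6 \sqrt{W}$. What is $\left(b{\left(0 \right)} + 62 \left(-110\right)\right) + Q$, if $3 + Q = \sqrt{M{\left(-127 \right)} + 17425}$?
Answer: $-6817 + i \sqrt{1321282} \approx -6817.0 + 1149.5 i$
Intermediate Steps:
$b{\left(W \right)} = 6 - 6 \sqrt{W}$
$Q = -3 + i \sqrt{1321282}$ ($Q = -3 + \sqrt{- 83 \left(-127\right)^{2} + 17425} = -3 + \sqrt{\left(-83\right) 16129 + 17425} = -3 + \sqrt{-1338707 + 17425} = -3 + \sqrt{-1321282} = -3 + i \sqrt{1321282} \approx -3.0 + 1149.5 i$)
$\left(b{\left(0 \right)} + 62 \left(-110\right)\right) + Q = \left(\left(6 - 6 \sqrt{0}\right) + 62 \left(-110\right)\right) - \left(3 - i \sqrt{1321282}\right) = \left(\left(6 - 0\right) - 6820\right) - \left(3 - i \sqrt{1321282}\right) = \left(\left(6 + 0\right) - 6820\right) - \left(3 - i \sqrt{1321282}\right) = \left(6 - 6820\right) - \left(3 - i \sqrt{1321282}\right) = -6814 - \left(3 - i \sqrt{1321282}\right) = -6817 + i \sqrt{1321282}$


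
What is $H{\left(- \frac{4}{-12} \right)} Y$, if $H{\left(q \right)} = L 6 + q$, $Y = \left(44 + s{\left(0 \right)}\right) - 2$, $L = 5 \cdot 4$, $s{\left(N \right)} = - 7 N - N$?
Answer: $5054$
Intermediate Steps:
$s{\left(N \right)} = - 8 N$
$L = 20$
$Y = 42$ ($Y = \left(44 - 0\right) - 2 = \left(44 + 0\right) - 2 = 44 - 2 = 42$)
$H{\left(q \right)} = 120 + q$ ($H{\left(q \right)} = 20 \cdot 6 + q = 120 + q$)
$H{\left(- \frac{4}{-12} \right)} Y = \left(120 - \frac{4}{-12}\right) 42 = \left(120 - - \frac{1}{3}\right) 42 = \left(120 + \frac{1}{3}\right) 42 = \frac{361}{3} \cdot 42 = 5054$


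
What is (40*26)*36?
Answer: 37440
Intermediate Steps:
(40*26)*36 = 1040*36 = 37440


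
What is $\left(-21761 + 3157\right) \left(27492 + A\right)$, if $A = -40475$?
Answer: $241535732$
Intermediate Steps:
$\left(-21761 + 3157\right) \left(27492 + A\right) = \left(-21761 + 3157\right) \left(27492 - 40475\right) = \left(-18604\right) \left(-12983\right) = 241535732$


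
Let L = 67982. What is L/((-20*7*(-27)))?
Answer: 33991/1890 ≈ 17.985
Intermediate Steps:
L/((-20*7*(-27))) = 67982/((-20*7*(-27))) = 67982/((-140*(-27))) = 67982/3780 = 67982*(1/3780) = 33991/1890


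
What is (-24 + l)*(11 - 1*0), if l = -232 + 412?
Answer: 1716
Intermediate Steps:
l = 180
(-24 + l)*(11 - 1*0) = (-24 + 180)*(11 - 1*0) = 156*(11 + 0) = 156*11 = 1716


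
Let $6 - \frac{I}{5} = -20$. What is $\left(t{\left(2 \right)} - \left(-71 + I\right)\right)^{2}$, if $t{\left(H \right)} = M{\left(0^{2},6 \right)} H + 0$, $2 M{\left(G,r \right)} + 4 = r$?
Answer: $3249$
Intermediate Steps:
$M{\left(G,r \right)} = -2 + \frac{r}{2}$
$t{\left(H \right)} = H$ ($t{\left(H \right)} = \left(-2 + \frac{1}{2} \cdot 6\right) H + 0 = \left(-2 + 3\right) H + 0 = 1 H + 0 = H + 0 = H$)
$I = 130$ ($I = 30 - -100 = 30 + 100 = 130$)
$\left(t{\left(2 \right)} - \left(-71 + I\right)\right)^{2} = \left(2 + \left(71 - 130\right)\right)^{2} = \left(2 - 59\right)^{2} = \left(-57\right)^{2} = 3249$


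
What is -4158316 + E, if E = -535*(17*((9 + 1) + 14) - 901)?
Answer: -3894561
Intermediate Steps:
E = 263755 (E = -535*(17*(10 + 14) - 901) = -535*(17*24 - 901) = -535*(408 - 901) = -535*(-493) = 263755)
-4158316 + E = -4158316 + 263755 = -3894561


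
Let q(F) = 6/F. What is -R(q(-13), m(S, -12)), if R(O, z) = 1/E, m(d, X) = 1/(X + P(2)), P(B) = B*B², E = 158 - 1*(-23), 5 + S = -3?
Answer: -1/181 ≈ -0.0055249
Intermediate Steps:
S = -8 (S = -5 - 3 = -8)
E = 181 (E = 158 + 23 = 181)
P(B) = B³
m(d, X) = 1/(8 + X) (m(d, X) = 1/(X + 2³) = 1/(X + 8) = 1/(8 + X))
R(O, z) = 1/181
-R(q(-13), m(S, -12)) = -1*1/181 = -1/181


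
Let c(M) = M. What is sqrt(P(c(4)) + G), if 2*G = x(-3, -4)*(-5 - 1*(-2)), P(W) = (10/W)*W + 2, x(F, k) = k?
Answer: 3*sqrt(2) ≈ 4.2426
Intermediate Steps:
P(W) = 12 (P(W) = 10 + 2 = 12)
G = 6 (G = (-4*(-5 - 1*(-2)))/2 = (-4*(-5 + 2))/2 = (-4*(-3))/2 = (1/2)*12 = 6)
sqrt(P(c(4)) + G) = sqrt(12 + 6) = sqrt(18) = 3*sqrt(2)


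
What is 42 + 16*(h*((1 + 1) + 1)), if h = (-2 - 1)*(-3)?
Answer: 474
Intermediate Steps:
h = 9 (h = -3*(-3) = 9)
42 + 16*(h*((1 + 1) + 1)) = 42 + 16*(9*((1 + 1) + 1)) = 42 + 16*(9*(2 + 1)) = 42 + 16*(9*3) = 42 + 16*27 = 42 + 432 = 474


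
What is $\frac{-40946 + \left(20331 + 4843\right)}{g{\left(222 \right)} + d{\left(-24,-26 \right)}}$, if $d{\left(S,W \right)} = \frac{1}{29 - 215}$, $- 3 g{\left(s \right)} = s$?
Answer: $\frac{2933592}{13765} \approx 213.12$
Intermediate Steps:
$g{\left(s \right)} = - \frac{s}{3}$
$d{\left(S,W \right)} = - \frac{1}{186}$ ($d{\left(S,W \right)} = \frac{1}{-186} = - \frac{1}{186}$)
$\frac{-40946 + \left(20331 + 4843\right)}{g{\left(222 \right)} + d{\left(-24,-26 \right)}} = \frac{-40946 + \left(20331 + 4843\right)}{\left(- \frac{1}{3}\right) 222 - \frac{1}{186}} = \frac{-40946 + 25174}{-74 - \frac{1}{186}} = - \frac{15772}{- \frac{13765}{186}} = \left(-15772\right) \left(- \frac{186}{13765}\right) = \frac{2933592}{13765}$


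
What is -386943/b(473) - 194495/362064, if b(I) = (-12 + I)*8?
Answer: -17601928489/166911504 ≈ -105.46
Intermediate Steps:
b(I) = -96 + 8*I
-386943/b(473) - 194495/362064 = -386943/(-96 + 8*473) - 194495/362064 = -386943/(-96 + 3784) - 194495*1/362064 = -386943/3688 - 194495/362064 = -17601928489/166911504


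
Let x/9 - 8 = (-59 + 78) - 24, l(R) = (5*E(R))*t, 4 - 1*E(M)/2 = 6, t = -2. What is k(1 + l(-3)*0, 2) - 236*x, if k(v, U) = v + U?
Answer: -6369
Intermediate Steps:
E(M) = -4 (E(M) = 8 - 2*6 = 8 - 12 = -4)
l(R) = 40 (l(R) = (5*(-4))*(-2) = -20*(-2) = 40)
x = 27 (x = 72 + 9*((-59 + 78) - 24) = 72 + 9*(19 - 24) = 72 + 9*(-5) = 72 - 45 = 27)
k(v, U) = U + v
k(1 + l(-3)*0, 2) - 236*x = (2 + (1 + 40*0)) - 236*27 = (2 + (1 + 0)) - 6372 = (2 + 1) - 6372 = 3 - 6372 = -6369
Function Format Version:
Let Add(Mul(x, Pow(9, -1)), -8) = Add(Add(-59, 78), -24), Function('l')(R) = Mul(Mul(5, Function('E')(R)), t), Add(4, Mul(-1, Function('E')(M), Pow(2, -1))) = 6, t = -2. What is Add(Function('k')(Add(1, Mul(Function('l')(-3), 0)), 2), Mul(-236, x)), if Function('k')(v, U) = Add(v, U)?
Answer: -6369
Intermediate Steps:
Function('E')(M) = -4 (Function('E')(M) = Add(8, Mul(-2, 6)) = Add(8, -12) = -4)
Function('l')(R) = 40 (Function('l')(R) = Mul(Mul(5, -4), -2) = Mul(-20, -2) = 40)
x = 27 (x = Add(72, Mul(9, Add(Add(-59, 78), -24))) = Add(72, Mul(9, Add(19, -24))) = Add(72, Mul(9, -5)) = Add(72, -45) = 27)
Function('k')(v, U) = Add(U, v)
Add(Function('k')(Add(1, Mul(Function('l')(-3), 0)), 2), Mul(-236, x)) = Add(Add(2, Add(1, Mul(40, 0))), Mul(-236, 27)) = Add(Add(2, Add(1, 0)), -6372) = Add(Add(2, 1), -6372) = Add(3, -6372) = -6369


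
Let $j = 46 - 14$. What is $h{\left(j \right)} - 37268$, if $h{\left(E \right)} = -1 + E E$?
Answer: $-36245$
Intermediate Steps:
$j = 32$ ($j = 46 - 14 = 32$)
$h{\left(E \right)} = -1 + E^{2}$
$h{\left(j \right)} - 37268 = \left(-1 + 32^{2}\right) - 37268 = \left(-1 + 1024\right) - 37268 = 1023 - 37268 = -36245$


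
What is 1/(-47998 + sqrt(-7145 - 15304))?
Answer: -47998/2303830453 - I*sqrt(22449)/2303830453 ≈ -2.0834e-5 - 6.5035e-8*I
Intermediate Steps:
1/(-47998 + sqrt(-7145 - 15304)) = 1/(-47998 + sqrt(-22449)) = 1/(-47998 + I*sqrt(22449))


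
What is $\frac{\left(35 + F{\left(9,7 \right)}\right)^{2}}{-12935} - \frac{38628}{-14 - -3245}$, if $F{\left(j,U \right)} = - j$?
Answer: $- \frac{4289208}{357205} \approx -12.008$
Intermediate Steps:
$\frac{\left(35 + F{\left(9,7 \right)}\right)^{2}}{-12935} - \frac{38628}{-14 - -3245} = \frac{\left(35 - 9\right)^{2}}{-12935} - \frac{38628}{-14 - -3245} = \left(35 - 9\right)^{2} \left(- \frac{1}{12935}\right) - \frac{38628}{-14 + 3245} = 26^{2} \left(- \frac{1}{12935}\right) - \frac{38628}{3231} = 676 \left(- \frac{1}{12935}\right) - \frac{4292}{359} = - \frac{52}{995} - \frac{4292}{359} = - \frac{4289208}{357205}$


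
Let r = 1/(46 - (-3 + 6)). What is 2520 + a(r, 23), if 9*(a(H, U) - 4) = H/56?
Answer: 54700129/21672 ≈ 2524.0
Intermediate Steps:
r = 1/43 (r = 1/(46 - 1*3) = 1/(46 - 3) = 1/43 ≈ 0.023256)
a(H, U) = 4 + H/504 (a(H, U) = 4 + (H/56)/9 = 4 + H/504)
2520 + a(r, 23) = 2520 + (4 + (1/504)*(1/43)) = 2520 + (4 + 1/21672) = 2520 + 86689/21672 = 54700129/21672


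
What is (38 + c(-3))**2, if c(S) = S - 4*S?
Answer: 2209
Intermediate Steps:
c(S) = -3*S
(38 + c(-3))**2 = (38 - 3*(-3))**2 = (38 + 9)**2 = 47**2 = 2209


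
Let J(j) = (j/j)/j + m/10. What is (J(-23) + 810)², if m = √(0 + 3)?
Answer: 34703965687/52900 + 18629*√3/115 ≈ 6.5631e+5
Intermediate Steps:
m = √3 ≈ 1.7320
J(j) = 1/j + √3/10 (J(j) = (j/j)/j + √3/10 = 1/j + √3*(⅒) = 1/j + √3/10)
(J(-23) + 810)² = ((1/(-23) + √3/10) + 810)² = ((-1/23 + √3/10) + 810)² = (18629/23 + √3/10)²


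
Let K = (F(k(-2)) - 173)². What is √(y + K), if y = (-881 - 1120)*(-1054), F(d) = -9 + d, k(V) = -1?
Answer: √2142543 ≈ 1463.7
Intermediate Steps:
K = 33489 (K = ((-9 - 1) - 173)² = (-10 - 173)² = (-183)² = 33489)
y = 2109054 (y = -2001*(-1054) = 2109054)
√(y + K) = √(2109054 + 33489) = √2142543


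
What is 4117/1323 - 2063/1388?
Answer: 2985047/1836324 ≈ 1.6256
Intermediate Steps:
4117/1323 - 2063/1388 = 2985047/1836324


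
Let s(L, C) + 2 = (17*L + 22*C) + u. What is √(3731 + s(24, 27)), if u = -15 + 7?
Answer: √4723 ≈ 68.724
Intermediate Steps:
u = -8
s(L, C) = -10 + 17*L + 22*C (s(L, C) = -2 + ((17*L + 22*C) - 8) = -2 + (-8 + 17*L + 22*C) = -10 + 17*L + 22*C)
√(3731 + s(24, 27)) = √(3731 + (-10 + 17*24 + 22*27)) = √(3731 + (-10 + 408 + 594)) = √(3731 + 992) = √4723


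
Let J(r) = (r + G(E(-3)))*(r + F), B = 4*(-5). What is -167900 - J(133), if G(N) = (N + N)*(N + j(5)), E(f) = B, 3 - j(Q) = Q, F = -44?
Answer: -258057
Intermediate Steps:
j(Q) = 3 - Q
B = -20
E(f) = -20
G(N) = 2*N*(-2 + N) (G(N) = (N + N)*(N + (3 - 1*5)) = (2*N)*(N + (3 - 5)) = (2*N)*(N - 2) = (2*N)*(-2 + N) = 2*N*(-2 + N))
J(r) = (-44 + r)*(880 + r) (J(r) = (r + 2*(-20)*(-2 - 20))*(r - 44) = (r + 2*(-20)*(-22))*(-44 + r) = (r + 880)*(-44 + r) = (880 + r)*(-44 + r) = (-44 + r)*(880 + r))
-167900 - J(133) = -167900 - (-38720 + 133² + 836*133) = -167900 - (-38720 + 17689 + 111188) = -167900 - 1*90157 = -167900 - 90157 = -258057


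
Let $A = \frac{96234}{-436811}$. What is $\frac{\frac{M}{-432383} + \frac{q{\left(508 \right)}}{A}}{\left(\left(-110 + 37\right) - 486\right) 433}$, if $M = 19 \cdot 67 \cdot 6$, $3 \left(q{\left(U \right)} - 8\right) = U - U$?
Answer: $\frac{39781374742}{265041118630743} \approx 0.0001501$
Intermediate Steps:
$q{\left(U \right)} = 8$ ($q{\left(U \right)} = 8 + \frac{U - U}{3} = 8 + \frac{1}{3} \cdot 0 = 8 + 0 = 8$)
$M = 7638$ ($M = 1273 \cdot 6 = 7638$)
$A = - \frac{96234}{436811}$ ($A = 96234 \left(- \frac{1}{436811}\right) = - \frac{96234}{436811} \approx -0.22031$)
$\frac{\frac{M}{-432383} + \frac{q{\left(508 \right)}}{A}}{\left(\left(-110 + 37\right) - 486\right) 433} = \frac{\frac{7638}{-432383} + \frac{8}{- \frac{96234}{436811}}}{\left(\left(-110 + 37\right) - 486\right) 433} = \frac{7638 \left(- \frac{1}{432383}\right) + 8 \left(- \frac{436811}{96234}\right)}{\left(-73 - 486\right) 433} = \frac{- \frac{402}{22757} - \frac{1747244}{48117}}{\left(-559\right) 433} = - \frac{39781374742}{1094998569 \left(-242047\right)} = \left(- \frac{39781374742}{1094998569}\right) \left(- \frac{1}{242047}\right) = \frac{39781374742}{265041118630743}$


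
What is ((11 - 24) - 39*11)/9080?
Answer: -221/4540 ≈ -0.048678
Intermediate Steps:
((11 - 24) - 39*11)/9080 = (-13 - 429)*(1/9080) = -442*1/9080 = -221/4540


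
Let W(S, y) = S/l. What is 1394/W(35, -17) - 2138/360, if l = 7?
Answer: 9823/36 ≈ 272.86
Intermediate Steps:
W(S, y) = S/7
1394/W(35, -17) - 2138/360 = 1394/(((1/7)*35)) - 2138/360 = 1394/5 - 2138*1/360 = 1394*(1/5) - 1069/180 = 1394/5 - 1069/180 = 9823/36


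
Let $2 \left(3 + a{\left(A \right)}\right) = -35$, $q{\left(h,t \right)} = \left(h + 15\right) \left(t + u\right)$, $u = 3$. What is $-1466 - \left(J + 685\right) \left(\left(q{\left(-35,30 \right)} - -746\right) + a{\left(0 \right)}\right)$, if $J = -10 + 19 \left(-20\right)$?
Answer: $- \frac{41577}{2} \approx -20789.0$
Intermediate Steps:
$q{\left(h,t \right)} = \left(3 + t\right) \left(15 + h\right)$ ($q{\left(h,t \right)} = \left(h + 15\right) \left(t + 3\right) = \left(15 + h\right) \left(3 + t\right) = \left(3 + t\right) \left(15 + h\right)$)
$a{\left(A \right)} = - \frac{41}{2}$ ($a{\left(A \right)} = -3 + \frac{1}{2} \left(-35\right) = -3 - \frac{35}{2} = - \frac{41}{2}$)
$J = -390$ ($J = -10 - 380 = -390$)
$-1466 - \left(J + 685\right) \left(\left(q{\left(-35,30 \right)} - -746\right) + a{\left(0 \right)}\right) = -1466 - \left(-390 + 685\right) \left(\left(\left(45 + 3 \left(-35\right) + 15 \cdot 30 - 1050\right) - -746\right) - \frac{41}{2}\right) = -1466 - 295 \left(\left(\left(45 - 105 + 450 - 1050\right) + 746\right) - \frac{41}{2}\right) = -1466 - 295 \left(\left(-660 + 746\right) - \frac{41}{2}\right) = -1466 - 295 \left(86 - \frac{41}{2}\right) = -1466 - 295 \cdot \frac{131}{2} = -1466 - \frac{38645}{2} = - \frac{41577}{2}$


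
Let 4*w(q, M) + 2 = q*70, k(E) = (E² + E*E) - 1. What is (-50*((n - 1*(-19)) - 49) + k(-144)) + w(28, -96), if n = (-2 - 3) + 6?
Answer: 86821/2 ≈ 43411.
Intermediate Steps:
k(E) = -1 + 2*E² (k(E) = (E² + E²) - 1 = 2*E² - 1 = -1 + 2*E²)
w(q, M) = -½ + 35*q/2 (w(q, M) = -½ + (q*70)/4 = -½ + (70*q)/4 = -½ + 35*q/2)
n = 1 (n = -5 + 6 = 1)
(-50*((n - 1*(-19)) - 49) + k(-144)) + w(28, -96) = (-50*((1 - 1*(-19)) - 49) + (-1 + 2*(-144)²)) + (-½ + (35/2)*28) = (-50*((1 + 19) - 49) + (-1 + 2*20736)) + (-½ + 490) = (-50*(20 - 49) + (-1 + 41472)) + 979/2 = (-50*(-29) + 41471) + 979/2 = (1450 + 41471) + 979/2 = 42921 + 979/2 = 86821/2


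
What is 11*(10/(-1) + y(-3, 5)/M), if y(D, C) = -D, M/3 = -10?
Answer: -1111/10 ≈ -111.10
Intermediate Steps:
M = -30 (M = 3*(-10) = -30)
11*(10/(-1) + y(-3, 5)/M) = 11*(10/(-1) - 1*(-3)/(-30)) = 11*(10*(-1) + 3*(-1/30)) = 11*(-10 - ⅒) = 11*(-101/10) = -1111/10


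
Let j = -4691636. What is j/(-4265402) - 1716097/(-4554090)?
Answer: 14342988083617/9712512297090 ≈ 1.4768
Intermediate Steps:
j/(-4265402) - 1716097/(-4554090) = -4691636/(-4265402) - 1716097/(-4554090) = -4691636*(-1/4265402) - 1716097*(-1/4554090) = 2345818/2132701 + 1716097/4554090 = 14342988083617/9712512297090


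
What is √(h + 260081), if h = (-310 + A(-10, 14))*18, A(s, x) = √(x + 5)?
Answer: √(254501 + 18*√19) ≈ 504.56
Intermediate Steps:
A(s, x) = √(5 + x)
h = -5580 + 18*√19 (h = (-310 + √(5 + 14))*18 = (-310 + √19)*18 = -5580 + 18*√19 ≈ -5501.5)
√(h + 260081) = √((-5580 + 18*√19) + 260081) = √(254501 + 18*√19)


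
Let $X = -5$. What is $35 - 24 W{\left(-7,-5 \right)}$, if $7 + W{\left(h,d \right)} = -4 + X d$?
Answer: $-301$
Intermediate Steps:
$W{\left(h,d \right)} = -11 - 5 d$ ($W{\left(h,d \right)} = -7 - \left(4 + 5 d\right) = -11 - 5 d$)
$35 - 24 W{\left(-7,-5 \right)} = 35 - 24 \left(-11 - -25\right) = 35 - 24 \left(-11 + 25\right) = 35 - 336 = -301$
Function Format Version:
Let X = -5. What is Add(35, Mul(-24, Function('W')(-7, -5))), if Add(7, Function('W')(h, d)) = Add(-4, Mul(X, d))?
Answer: -301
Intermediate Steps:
Function('W')(h, d) = Add(-11, Mul(-5, d)) (Function('W')(h, d) = Add(-7, Add(-4, Mul(-5, d))) = Add(-11, Mul(-5, d)))
Add(35, Mul(-24, Function('W')(-7, -5))) = Add(35, Mul(-24, Add(-11, Mul(-5, -5)))) = Add(35, Mul(-24, Add(-11, 25))) = Add(35, Mul(-24, 14)) = Add(35, -336) = -301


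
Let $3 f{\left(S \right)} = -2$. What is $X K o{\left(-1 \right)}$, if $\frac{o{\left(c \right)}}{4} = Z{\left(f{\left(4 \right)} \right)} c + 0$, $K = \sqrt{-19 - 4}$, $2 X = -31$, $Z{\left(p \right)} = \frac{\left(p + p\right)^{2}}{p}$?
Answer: $- \frac{496 i \sqrt{23}}{3} \approx - 792.91 i$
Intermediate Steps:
$f{\left(S \right)} = - \frac{2}{3}$ ($f{\left(S \right)} = \frac{1}{3} \left(-2\right) = - \frac{2}{3}$)
$Z{\left(p \right)} = 4 p$ ($Z{\left(p \right)} = \frac{\left(2 p\right)^{2}}{p} = \frac{4 p^{2}}{p} = 4 p$)
$X = - \frac{31}{2}$ ($X = \frac{1}{2} \left(-31\right) = - \frac{31}{2} \approx -15.5$)
$K = i \sqrt{23}$ ($K = \sqrt{-23} = i \sqrt{23} \approx 4.7958 i$)
$o{\left(c \right)} = - \frac{32 c}{3}$ ($o{\left(c \right)} = 4 \left(4 \left(- \frac{2}{3}\right) c + 0\right) = 4 \left(- \frac{8 c}{3} + 0\right) = 4 \left(- \frac{8 c}{3}\right) = - \frac{32 c}{3}$)
$X K o{\left(-1 \right)} = - \frac{31 i \sqrt{23}}{2} \left(\left(- \frac{32}{3}\right) \left(-1\right)\right) = - \frac{31 i \sqrt{23}}{2} \cdot \frac{32}{3} = - \frac{496 i \sqrt{23}}{3}$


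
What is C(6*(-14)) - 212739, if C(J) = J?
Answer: -212823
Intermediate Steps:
C(6*(-14)) - 212739 = 6*(-14) - 212739 = -84 - 212739 = -212823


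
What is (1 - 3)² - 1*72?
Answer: -68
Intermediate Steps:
(1 - 3)² - 1*72 = (-2)² - 72 = 4 - 72 = -68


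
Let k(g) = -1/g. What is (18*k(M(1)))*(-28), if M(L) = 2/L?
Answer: 252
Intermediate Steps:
(18*k(M(1)))*(-28) = (18*(-1/(2/1)))*(-28) = (18*(-1/(2*1)))*(-28) = (18*(-1/2))*(-28) = -9*(-28) = 252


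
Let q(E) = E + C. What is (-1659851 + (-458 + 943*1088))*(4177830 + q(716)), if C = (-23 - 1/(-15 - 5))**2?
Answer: -42414244672213/16 ≈ -2.6509e+12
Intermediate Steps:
C = 210681/400 (C = (-23 - 1/(-20))**2 = (-23 - 1*(-1/20))**2 = (-23 + 1/20)**2 = (-459/20)**2 = 210681/400 ≈ 526.70)
q(E) = 210681/400 + E (q(E) = E + 210681/400 = 210681/400 + E)
(-1659851 + (-458 + 943*1088))*(4177830 + q(716)) = (-1659851 + (-458 + 943*1088))*(4177830 + (210681/400 + 716)) = (-1659851 + (-458 + 1025984))*(4177830 + 497081/400) = (-1659851 + 1025526)*(1671629081/400) = -634325*1671629081/400 = -42414244672213/16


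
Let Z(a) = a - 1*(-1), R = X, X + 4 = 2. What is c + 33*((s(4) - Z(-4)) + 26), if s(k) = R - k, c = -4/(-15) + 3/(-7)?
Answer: 79678/105 ≈ 758.84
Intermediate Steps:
X = -2 (X = -4 + 2 = -2)
R = -2
c = -17/105 (c = -4*(-1/15) + 3*(-⅐) = 4/15 - 3/7 = -17/105 ≈ -0.16190)
Z(a) = 1 + a (Z(a) = a + 1 = 1 + a)
s(k) = -2 - k
c + 33*((s(4) - Z(-4)) + 26) = -17/105 + 33*(((-2 - 1*4) - (1 - 4)) + 26) = -17/105 + 33*(((-2 - 4) - 1*(-3)) + 26) = -17/105 + 33*((-6 + 3) + 26) = -17/105 + 33*(-3 + 26) = -17/105 + 33*23 = -17/105 + 759 = 79678/105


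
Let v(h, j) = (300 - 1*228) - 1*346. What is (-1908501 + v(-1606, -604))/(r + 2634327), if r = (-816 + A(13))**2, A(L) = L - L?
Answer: -1908775/3300183 ≈ -0.57838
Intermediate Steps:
A(L) = 0
r = 665856 (r = (-816 + 0)**2 = (-816)**2 = 665856)
v(h, j) = -274 (v(h, j) = (300 - 228) - 346 = 72 - 346 = -274)
(-1908501 + v(-1606, -604))/(r + 2634327) = (-1908501 - 274)/(665856 + 2634327) = -1908775/3300183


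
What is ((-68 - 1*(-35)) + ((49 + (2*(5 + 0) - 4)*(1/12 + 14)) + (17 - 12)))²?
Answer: 44521/4 ≈ 11130.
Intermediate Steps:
((-68 - 1*(-35)) + ((49 + (2*(5 + 0) - 4)*(1/12 + 14)) + (17 - 12)))² = ((-68 + 35) + ((49 + (2*5 - 4)*(1/12 + 14)) + 5))² = (-33 + ((49 + (10 - 4)*(169/12)) + 5))² = (-33 + ((49 + 6*(169/12)) + 5))² = (-33 + ((49 + 169/2) + 5))² = (-33 + (267/2 + 5))² = (-33 + 277/2)² = (211/2)² = 44521/4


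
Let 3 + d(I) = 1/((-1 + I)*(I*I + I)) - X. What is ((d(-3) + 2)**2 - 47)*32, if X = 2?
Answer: -21743/18 ≈ -1207.9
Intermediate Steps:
d(I) = -5 + 1/((-1 + I)*(I + I**2)) (d(I) = -3 + (1/((-1 + I)*(I*I + I)) - 1*2) = -3 + (1/((-1 + I)*(I**2 + I)) - 2) = -3 + (1/((-1 + I)*(I + I**2)) - 2) = -3 + (-2 + 1/((-1 + I)*(I + I**2))) = -5 + 1/((-1 + I)*(I + I**2)))
((d(-3) + 2)**2 - 47)*32 = (((1 - 5*(-3)**3 + 5*(-3))/((-3)**3 - 1*(-3)) + 2)**2 - 47)*32 = (((1 - 5*(-27) - 15)/(-27 + 3) + 2)**2 - 47)*32 = (((1 + 135 - 15)/(-24) + 2)**2 - 47)*32 = ((-1/24*121 + 2)**2 - 47)*32 = ((-121/24 + 2)**2 - 47)*32 = ((-73/24)**2 - 47)*32 = (5329/576 - 47)*32 = -21743/576*32 = -21743/18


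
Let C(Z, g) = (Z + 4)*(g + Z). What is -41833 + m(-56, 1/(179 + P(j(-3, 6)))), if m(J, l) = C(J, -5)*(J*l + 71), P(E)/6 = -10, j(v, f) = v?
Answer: 3092067/17 ≈ 1.8189e+5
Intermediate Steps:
C(Z, g) = (4 + Z)*(Z + g)
P(E) = -60 (P(E) = 6*(-10) = -60)
m(J, l) = (71 + J*l)*(-20 + J² - J) (m(J, l) = (J² + 4*J + 4*(-5) + J*(-5))*(J*l + 71) = (J² + 4*J - 20 - 5*J)*(71 + J*l) = (-20 + J² - J)*(71 + J*l) = (71 + J*l)*(-20 + J² - J))
-41833 + m(-56, 1/(179 + P(j(-3, 6)))) = -41833 + (71 - 56/(179 - 60))*(-20 + (-56)² - 1*(-56)) = -41833 + (71 - 56/119)*(-20 + 3136 + 56) = -41833 + (71 - 56*1/119)*3172 = -41833 + (71 - 8/17)*3172 = -41833 + (1199/17)*3172 = -41833 + 3803228/17 = 3092067/17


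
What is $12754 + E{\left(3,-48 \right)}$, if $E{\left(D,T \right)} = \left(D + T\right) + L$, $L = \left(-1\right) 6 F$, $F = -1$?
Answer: $12715$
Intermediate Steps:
$L = 6$ ($L = \left(-1\right) 6 \left(-1\right) = \left(-6\right) \left(-1\right) = 6$)
$E{\left(D,T \right)} = 6 + D + T$ ($E{\left(D,T \right)} = \left(D + T\right) + 6 = 6 + D + T$)
$12754 + E{\left(3,-48 \right)} = 12754 + \left(6 + 3 - 48\right) = 12754 - 39 = 12715$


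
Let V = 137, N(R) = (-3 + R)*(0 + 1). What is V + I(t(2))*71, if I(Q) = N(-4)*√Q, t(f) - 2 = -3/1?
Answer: 137 - 497*I ≈ 137.0 - 497.0*I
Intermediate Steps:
t(f) = -1 (t(f) = 2 - 3/1 = 2 - 3*1 = 2 - 3 = -1)
N(R) = -3 + R (N(R) = (-3 + R)*1 = -3 + R)
I(Q) = -7*√Q (I(Q) = (-3 - 4)*√Q = -7*√Q)
V + I(t(2))*71 = 137 - 7*I*71 = 137 - 497*I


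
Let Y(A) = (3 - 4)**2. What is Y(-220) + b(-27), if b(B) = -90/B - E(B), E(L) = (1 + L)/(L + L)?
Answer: 104/27 ≈ 3.8519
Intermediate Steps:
Y(A) = 1 (Y(A) = (-1)**2 = 1)
E(L) = (1 + L)/(2*L) (E(L) = (1 + L)/((2*L)) = (1 + L)*(1/(2*L)) = (1 + L)/(2*L))
b(B) = -90/B - (1 + B)/(2*B)
Y(-220) + b(-27) = 1 + (1/2)*(-181 - 1*(-27))/(-27) = 1 + (1/2)*(-1/27)*(-181 + 27) = 1 + (1/2)*(-1/27)*(-154) = 1 + 77/27 = 104/27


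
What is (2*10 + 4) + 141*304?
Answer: 42888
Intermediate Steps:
(2*10 + 4) + 141*304 = (20 + 4) + 42864 = 24 + 42864 = 42888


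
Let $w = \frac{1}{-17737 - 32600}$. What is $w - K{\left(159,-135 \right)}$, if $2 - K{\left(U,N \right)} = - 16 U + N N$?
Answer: $\frac{789233822}{50337} \approx 15679.0$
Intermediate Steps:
$K{\left(U,N \right)} = 2 - N^{2} + 16 U$ ($K{\left(U,N \right)} = 2 - \left(- 16 U + N N\right) = 2 - \left(- 16 U + N^{2}\right) = 2 - \left(N^{2} - 16 U\right) = 2 - N^{2} + 16 U$)
$w = - \frac{1}{50337}$ ($w = \frac{1}{-50337} = - \frac{1}{50337} \approx -1.9866 \cdot 10^{-5}$)
$w - K{\left(159,-135 \right)} = - \frac{1}{50337} - \left(2 - \left(-135\right)^{2} + 16 \cdot 159\right) = - \frac{1}{50337} - \left(2 - 18225 + 2544\right) = - \frac{1}{50337} - -15679 = - \frac{1}{50337} + 15679 = \frac{789233822}{50337}$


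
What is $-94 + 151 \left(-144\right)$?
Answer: $-21838$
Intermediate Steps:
$-94 + 151 \left(-144\right) = -94 - 21744 = -21838$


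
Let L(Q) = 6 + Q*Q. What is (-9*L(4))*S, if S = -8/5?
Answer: 1584/5 ≈ 316.80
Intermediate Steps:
S = -8/5 (S = -8*⅕ = -8/5 ≈ -1.6000)
L(Q) = 6 + Q²
(-9*L(4))*S = -9*(6 + 4²)*(-8/5) = -9*(6 + 16)*(-8/5) = -9*22*(-8/5) = -198*(-8/5) = 1584/5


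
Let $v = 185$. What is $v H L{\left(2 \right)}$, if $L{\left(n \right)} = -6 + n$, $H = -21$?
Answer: $15540$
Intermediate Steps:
$v H L{\left(2 \right)} = 185 \left(-21\right) \left(-6 + 2\right) = \left(-3885\right) \left(-4\right) = 15540$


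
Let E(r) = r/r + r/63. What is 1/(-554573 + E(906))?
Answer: -21/11645710 ≈ -1.8032e-6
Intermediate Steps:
E(r) = 1 + r/63 (E(r) = 1 + r*(1/63) = 1 + r/63)
1/(-554573 + E(906)) = 1/(-554573 + (1 + (1/63)*906)) = 1/(-554573 + (1 + 302/21)) = 1/(-554573 + 323/21) = 1/(-11645710/21) = -21/11645710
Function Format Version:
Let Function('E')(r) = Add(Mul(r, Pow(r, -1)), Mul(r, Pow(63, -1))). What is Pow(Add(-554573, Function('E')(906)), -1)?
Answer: Rational(-21, 11645710) ≈ -1.8032e-6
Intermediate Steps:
Function('E')(r) = Add(1, Mul(Rational(1, 63), r)) (Function('E')(r) = Add(1, Mul(r, Rational(1, 63))) = Add(1, Mul(Rational(1, 63), r)))
Pow(Add(-554573, Function('E')(906)), -1) = Pow(Add(-554573, Add(1, Mul(Rational(1, 63), 906))), -1) = Pow(Add(-554573, Add(1, Rational(302, 21))), -1) = Pow(Add(-554573, Rational(323, 21)), -1) = Pow(Rational(-11645710, 21), -1) = Rational(-21, 11645710)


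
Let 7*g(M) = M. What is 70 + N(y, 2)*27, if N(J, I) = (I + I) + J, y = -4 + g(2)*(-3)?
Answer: 328/7 ≈ 46.857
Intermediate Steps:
g(M) = M/7
y = -34/7 (y = -4 + ((⅐)*2)*(-3) = -4 + (2/7)*(-3) = -4 - 6/7 = -34/7 ≈ -4.8571)
N(J, I) = J + 2*I (N(J, I) = 2*I + J = J + 2*I)
70 + N(y, 2)*27 = 70 + (-34/7 + 2*2)*27 = 70 + (-34/7 + 4)*27 = 70 - 6/7*27 = 70 - 162/7 = 328/7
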